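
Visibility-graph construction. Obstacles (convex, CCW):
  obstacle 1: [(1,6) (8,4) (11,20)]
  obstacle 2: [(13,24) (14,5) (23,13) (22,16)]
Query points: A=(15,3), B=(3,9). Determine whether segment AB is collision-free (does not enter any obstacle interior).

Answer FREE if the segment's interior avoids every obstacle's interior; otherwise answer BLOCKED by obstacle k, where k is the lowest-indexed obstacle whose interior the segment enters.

BLOCKED by obstacle 1

Obstacle 1 [(1,6) (8,4) (11,20)]:
  edge (1,6)–(8,4): clear
  edge (8,4)–(11,20): crosses AB
  edge (11,20)–(1,6): crosses AB
  → BLOCKED
Obstacle 2 [(13,24) (14,5) (23,13) (22,16)]:
  edge (13,24)–(14,5): clear
  edge (14,5)–(23,13): clear
  edge (23,13)–(22,16): clear
  edge (22,16)–(13,24): clear
  midpoint (9,6) outside
  → clear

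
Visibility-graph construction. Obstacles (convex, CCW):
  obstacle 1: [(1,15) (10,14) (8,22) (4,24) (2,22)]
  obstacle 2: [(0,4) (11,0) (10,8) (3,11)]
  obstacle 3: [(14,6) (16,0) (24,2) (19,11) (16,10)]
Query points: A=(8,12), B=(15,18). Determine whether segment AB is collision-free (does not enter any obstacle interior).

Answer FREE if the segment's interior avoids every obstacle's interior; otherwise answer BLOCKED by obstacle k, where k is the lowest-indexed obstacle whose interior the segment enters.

FREE

Obstacle 1 [(1,15) (10,14) (8,22) (4,24) (2,22)]:
  edge (1,15)–(10,14): clear
  edge (10,14)–(8,22): clear
  edge (8,22)–(4,24): clear
  edge (4,24)–(2,22): clear
  edge (2,22)–(1,15): clear
  midpoint (23/2,15) outside
  → clear
Obstacle 2 [(0,4) (11,0) (10,8) (3,11)]:
  edge (0,4)–(11,0): clear
  edge (11,0)–(10,8): clear
  edge (10,8)–(3,11): clear
  edge (3,11)–(0,4): clear
  midpoint (23/2,15) outside
  → clear
Obstacle 3 [(14,6) (16,0) (24,2) (19,11) (16,10)]:
  edge (14,6)–(16,0): clear
  edge (16,0)–(24,2): clear
  edge (24,2)–(19,11): clear
  edge (19,11)–(16,10): clear
  edge (16,10)–(14,6): clear
  midpoint (23/2,15) outside
  → clear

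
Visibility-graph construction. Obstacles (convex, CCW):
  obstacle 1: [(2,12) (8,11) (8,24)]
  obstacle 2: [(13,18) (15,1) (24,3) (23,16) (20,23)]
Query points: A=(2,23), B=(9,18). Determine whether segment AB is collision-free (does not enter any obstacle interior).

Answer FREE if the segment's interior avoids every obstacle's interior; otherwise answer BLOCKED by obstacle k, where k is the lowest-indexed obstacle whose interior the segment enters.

Obstacle 1 [(2,12) (8,11) (8,24)]:
  edge (2,12)–(8,11): clear
  edge (8,11)–(8,24): crosses AB
  edge (8,24)–(2,12): crosses AB
  → BLOCKED
Obstacle 2 [(13,18) (15,1) (24,3) (23,16) (20,23)]:
  edge (13,18)–(15,1): clear
  edge (15,1)–(24,3): clear
  edge (24,3)–(23,16): clear
  edge (23,16)–(20,23): clear
  edge (20,23)–(13,18): clear
  midpoint (11/2,41/2) outside
  → clear

BLOCKED by obstacle 1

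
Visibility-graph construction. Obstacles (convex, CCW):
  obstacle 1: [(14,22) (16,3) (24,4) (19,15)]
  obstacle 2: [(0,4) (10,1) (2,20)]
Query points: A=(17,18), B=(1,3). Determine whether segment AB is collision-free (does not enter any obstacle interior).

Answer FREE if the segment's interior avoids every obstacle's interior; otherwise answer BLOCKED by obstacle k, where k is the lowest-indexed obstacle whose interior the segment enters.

Obstacle 1 [(14,22) (16,3) (24,4) (19,15)]:
  edge (14,22)–(16,3): crosses AB
  edge (16,3)–(24,4): clear
  edge (24,4)–(19,15): clear
  edge (19,15)–(14,22): crosses AB
  → BLOCKED
Obstacle 2 [(0,4) (10,1) (2,20)]:
  edge (0,4)–(10,1): crosses AB
  edge (10,1)–(2,20): crosses AB
  edge (2,20)–(0,4): clear
  → BLOCKED

BLOCKED by obstacle 1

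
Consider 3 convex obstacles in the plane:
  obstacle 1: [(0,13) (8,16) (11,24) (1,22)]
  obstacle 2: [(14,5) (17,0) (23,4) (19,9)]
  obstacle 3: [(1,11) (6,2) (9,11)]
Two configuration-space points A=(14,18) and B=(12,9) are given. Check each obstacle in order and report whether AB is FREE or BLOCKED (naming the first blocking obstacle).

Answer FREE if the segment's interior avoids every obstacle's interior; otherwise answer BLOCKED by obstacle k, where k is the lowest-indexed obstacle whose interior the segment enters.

Obstacle 1 [(0,13) (8,16) (11,24) (1,22)]:
  edge (0,13)–(8,16): clear
  edge (8,16)–(11,24): clear
  edge (11,24)–(1,22): clear
  edge (1,22)–(0,13): clear
  midpoint (13,27/2) outside
  → clear
Obstacle 2 [(14,5) (17,0) (23,4) (19,9)]:
  edge (14,5)–(17,0): clear
  edge (17,0)–(23,4): clear
  edge (23,4)–(19,9): clear
  edge (19,9)–(14,5): clear
  midpoint (13,27/2) outside
  → clear
Obstacle 3 [(1,11) (6,2) (9,11)]:
  edge (1,11)–(6,2): clear
  edge (6,2)–(9,11): clear
  edge (9,11)–(1,11): clear
  midpoint (13,27/2) outside
  → clear

FREE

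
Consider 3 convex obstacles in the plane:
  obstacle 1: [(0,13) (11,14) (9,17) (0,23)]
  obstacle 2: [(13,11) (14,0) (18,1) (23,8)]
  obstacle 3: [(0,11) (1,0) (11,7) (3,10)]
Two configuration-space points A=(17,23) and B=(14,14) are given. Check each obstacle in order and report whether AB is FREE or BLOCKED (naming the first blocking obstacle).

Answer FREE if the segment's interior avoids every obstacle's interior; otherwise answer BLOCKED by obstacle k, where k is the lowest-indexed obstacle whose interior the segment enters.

FREE

Obstacle 1 [(0,13) (11,14) (9,17) (0,23)]:
  edge (0,13)–(11,14): clear
  edge (11,14)–(9,17): clear
  edge (9,17)–(0,23): clear
  edge (0,23)–(0,13): clear
  midpoint (31/2,37/2) outside
  → clear
Obstacle 2 [(13,11) (14,0) (18,1) (23,8)]:
  edge (13,11)–(14,0): clear
  edge (14,0)–(18,1): clear
  edge (18,1)–(23,8): clear
  edge (23,8)–(13,11): clear
  midpoint (31/2,37/2) outside
  → clear
Obstacle 3 [(0,11) (1,0) (11,7) (3,10)]:
  edge (0,11)–(1,0): clear
  edge (1,0)–(11,7): clear
  edge (11,7)–(3,10): clear
  edge (3,10)–(0,11): clear
  midpoint (31/2,37/2) outside
  → clear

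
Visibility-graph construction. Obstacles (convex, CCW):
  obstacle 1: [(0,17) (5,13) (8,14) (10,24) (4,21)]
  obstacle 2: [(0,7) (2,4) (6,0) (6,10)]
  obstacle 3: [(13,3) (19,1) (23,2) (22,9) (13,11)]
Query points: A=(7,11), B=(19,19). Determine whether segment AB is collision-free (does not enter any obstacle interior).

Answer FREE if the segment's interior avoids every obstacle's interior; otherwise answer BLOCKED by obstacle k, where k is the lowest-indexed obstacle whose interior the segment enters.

Obstacle 1 [(0,17) (5,13) (8,14) (10,24) (4,21)]:
  edge (0,17)–(5,13): clear
  edge (5,13)–(8,14): clear
  edge (8,14)–(10,24): clear
  edge (10,24)–(4,21): clear
  edge (4,21)–(0,17): clear
  midpoint (13,15) outside
  → clear
Obstacle 2 [(0,7) (2,4) (6,0) (6,10)]:
  edge (0,7)–(2,4): clear
  edge (2,4)–(6,0): clear
  edge (6,0)–(6,10): clear
  edge (6,10)–(0,7): clear
  midpoint (13,15) outside
  → clear
Obstacle 3 [(13,3) (19,1) (23,2) (22,9) (13,11)]:
  edge (13,3)–(19,1): clear
  edge (19,1)–(23,2): clear
  edge (23,2)–(22,9): clear
  edge (22,9)–(13,11): clear
  edge (13,11)–(13,3): clear
  midpoint (13,15) outside
  → clear

FREE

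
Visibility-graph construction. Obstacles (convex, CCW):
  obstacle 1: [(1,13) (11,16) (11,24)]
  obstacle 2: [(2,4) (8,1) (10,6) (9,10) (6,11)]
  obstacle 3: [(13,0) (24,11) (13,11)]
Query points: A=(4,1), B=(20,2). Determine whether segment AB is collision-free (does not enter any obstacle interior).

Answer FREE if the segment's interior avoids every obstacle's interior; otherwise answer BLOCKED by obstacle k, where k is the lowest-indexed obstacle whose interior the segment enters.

Obstacle 1 [(1,13) (11,16) (11,24)]:
  edge (1,13)–(11,16): clear
  edge (11,16)–(11,24): clear
  edge (11,24)–(1,13): clear
  midpoint (12,3/2) outside
  → clear
Obstacle 2 [(2,4) (8,1) (10,6) (9,10) (6,11)]:
  edge (2,4)–(8,1): crosses AB
  edge (8,1)–(10,6): crosses AB
  edge (10,6)–(9,10): clear
  edge (9,10)–(6,11): clear
  edge (6,11)–(2,4): clear
  → BLOCKED
Obstacle 3 [(13,0) (24,11) (13,11)]:
  edge (13,0)–(24,11): crosses AB
  edge (24,11)–(13,11): clear
  edge (13,11)–(13,0): crosses AB
  → BLOCKED

BLOCKED by obstacle 2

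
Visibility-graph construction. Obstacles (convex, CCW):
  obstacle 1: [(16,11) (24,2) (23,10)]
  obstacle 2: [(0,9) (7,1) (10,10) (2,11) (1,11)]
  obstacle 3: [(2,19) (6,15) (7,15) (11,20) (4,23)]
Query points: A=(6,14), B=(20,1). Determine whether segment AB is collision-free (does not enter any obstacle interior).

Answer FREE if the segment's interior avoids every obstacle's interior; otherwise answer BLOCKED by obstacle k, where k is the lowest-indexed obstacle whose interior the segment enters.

FREE

Obstacle 1 [(16,11) (24,2) (23,10)]:
  edge (16,11)–(24,2): clear
  edge (24,2)–(23,10): clear
  edge (23,10)–(16,11): clear
  midpoint (13,15/2) outside
  → clear
Obstacle 2 [(0,9) (7,1) (10,10) (2,11) (1,11)]:
  edge (0,9)–(7,1): clear
  edge (7,1)–(10,10): clear
  edge (10,10)–(2,11): clear
  edge (2,11)–(1,11): clear
  edge (1,11)–(0,9): clear
  midpoint (13,15/2) outside
  → clear
Obstacle 3 [(2,19) (6,15) (7,15) (11,20) (4,23)]:
  edge (2,19)–(6,15): clear
  edge (6,15)–(7,15): clear
  edge (7,15)–(11,20): clear
  edge (11,20)–(4,23): clear
  edge (4,23)–(2,19): clear
  midpoint (13,15/2) outside
  → clear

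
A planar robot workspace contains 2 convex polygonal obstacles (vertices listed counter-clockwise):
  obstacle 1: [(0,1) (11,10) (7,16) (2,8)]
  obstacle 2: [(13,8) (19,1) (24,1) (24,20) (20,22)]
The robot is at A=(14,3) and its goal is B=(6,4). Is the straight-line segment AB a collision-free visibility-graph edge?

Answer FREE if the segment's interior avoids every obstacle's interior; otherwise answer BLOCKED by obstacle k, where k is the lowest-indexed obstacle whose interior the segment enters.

Obstacle 1 [(0,1) (11,10) (7,16) (2,8)]:
  edge (0,1)–(11,10): clear
  edge (11,10)–(7,16): clear
  edge (7,16)–(2,8): clear
  edge (2,8)–(0,1): clear
  midpoint (10,7/2) outside
  → clear
Obstacle 2 [(13,8) (19,1) (24,1) (24,20) (20,22)]:
  edge (13,8)–(19,1): clear
  edge (19,1)–(24,1): clear
  edge (24,1)–(24,20): clear
  edge (24,20)–(20,22): clear
  edge (20,22)–(13,8): clear
  midpoint (10,7/2) outside
  → clear

FREE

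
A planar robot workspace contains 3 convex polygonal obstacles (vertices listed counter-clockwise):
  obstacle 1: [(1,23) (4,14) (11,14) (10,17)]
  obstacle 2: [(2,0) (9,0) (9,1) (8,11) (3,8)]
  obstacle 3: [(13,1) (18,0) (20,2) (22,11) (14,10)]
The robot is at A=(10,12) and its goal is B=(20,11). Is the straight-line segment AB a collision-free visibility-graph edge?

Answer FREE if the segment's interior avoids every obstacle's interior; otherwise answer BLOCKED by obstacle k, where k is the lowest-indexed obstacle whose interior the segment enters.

FREE

Obstacle 1 [(1,23) (4,14) (11,14) (10,17)]:
  edge (1,23)–(4,14): clear
  edge (4,14)–(11,14): clear
  edge (11,14)–(10,17): clear
  edge (10,17)–(1,23): clear
  midpoint (15,23/2) outside
  → clear
Obstacle 2 [(2,0) (9,0) (9,1) (8,11) (3,8)]:
  edge (2,0)–(9,0): clear
  edge (9,0)–(9,1): clear
  edge (9,1)–(8,11): clear
  edge (8,11)–(3,8): clear
  edge (3,8)–(2,0): clear
  midpoint (15,23/2) outside
  → clear
Obstacle 3 [(13,1) (18,0) (20,2) (22,11) (14,10)]:
  edge (13,1)–(18,0): clear
  edge (18,0)–(20,2): clear
  edge (20,2)–(22,11): clear
  edge (22,11)–(14,10): clear
  edge (14,10)–(13,1): clear
  midpoint (15,23/2) outside
  → clear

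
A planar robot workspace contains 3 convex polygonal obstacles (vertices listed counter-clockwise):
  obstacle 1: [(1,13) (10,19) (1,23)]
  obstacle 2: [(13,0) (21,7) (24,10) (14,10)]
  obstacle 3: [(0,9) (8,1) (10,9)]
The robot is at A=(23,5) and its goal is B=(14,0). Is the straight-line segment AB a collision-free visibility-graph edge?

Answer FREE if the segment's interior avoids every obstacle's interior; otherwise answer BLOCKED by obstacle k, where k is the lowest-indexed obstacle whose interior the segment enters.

FREE

Obstacle 1 [(1,13) (10,19) (1,23)]:
  edge (1,13)–(10,19): clear
  edge (10,19)–(1,23): clear
  edge (1,23)–(1,13): clear
  midpoint (37/2,5/2) outside
  → clear
Obstacle 2 [(13,0) (21,7) (24,10) (14,10)]:
  edge (13,0)–(21,7): clear
  edge (21,7)–(24,10): clear
  edge (24,10)–(14,10): clear
  edge (14,10)–(13,0): clear
  midpoint (37/2,5/2) outside
  → clear
Obstacle 3 [(0,9) (8,1) (10,9)]:
  edge (0,9)–(8,1): clear
  edge (8,1)–(10,9): clear
  edge (10,9)–(0,9): clear
  midpoint (37/2,5/2) outside
  → clear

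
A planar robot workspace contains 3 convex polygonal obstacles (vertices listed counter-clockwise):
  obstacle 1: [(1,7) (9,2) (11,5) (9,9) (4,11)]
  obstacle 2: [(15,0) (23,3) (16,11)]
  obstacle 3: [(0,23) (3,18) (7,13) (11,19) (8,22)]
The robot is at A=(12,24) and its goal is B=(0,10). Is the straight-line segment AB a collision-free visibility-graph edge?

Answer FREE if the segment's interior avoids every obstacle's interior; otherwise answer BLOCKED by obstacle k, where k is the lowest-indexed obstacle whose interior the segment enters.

BLOCKED by obstacle 3

Obstacle 1 [(1,7) (9,2) (11,5) (9,9) (4,11)]:
  edge (1,7)–(9,2): clear
  edge (9,2)–(11,5): clear
  edge (11,5)–(9,9): clear
  edge (9,9)–(4,11): clear
  edge (4,11)–(1,7): clear
  midpoint (6,17) outside
  → clear
Obstacle 2 [(15,0) (23,3) (16,11)]:
  edge (15,0)–(23,3): clear
  edge (23,3)–(16,11): clear
  edge (16,11)–(15,0): clear
  midpoint (6,17) outside
  → clear
Obstacle 3 [(0,23) (3,18) (7,13) (11,19) (8,22)]:
  edge (0,23)–(3,18): clear
  edge (3,18)–(7,13): crosses AB
  edge (7,13)–(11,19): clear
  edge (11,19)–(8,22): crosses AB
  edge (8,22)–(0,23): clear
  → BLOCKED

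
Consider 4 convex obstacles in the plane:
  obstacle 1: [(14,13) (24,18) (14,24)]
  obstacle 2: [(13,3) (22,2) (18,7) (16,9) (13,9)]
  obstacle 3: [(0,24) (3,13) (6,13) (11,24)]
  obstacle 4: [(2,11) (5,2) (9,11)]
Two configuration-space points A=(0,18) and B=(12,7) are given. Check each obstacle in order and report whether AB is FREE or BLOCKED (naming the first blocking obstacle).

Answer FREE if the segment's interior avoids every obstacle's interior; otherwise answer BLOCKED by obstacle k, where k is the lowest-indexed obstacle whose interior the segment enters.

Obstacle 1 [(14,13) (24,18) (14,24)]:
  edge (14,13)–(24,18): clear
  edge (24,18)–(14,24): clear
  edge (14,24)–(14,13): clear
  midpoint (6,25/2) outside
  → clear
Obstacle 2 [(13,3) (22,2) (18,7) (16,9) (13,9)]:
  edge (13,3)–(22,2): clear
  edge (22,2)–(18,7): clear
  edge (18,7)–(16,9): clear
  edge (16,9)–(13,9): clear
  edge (13,9)–(13,3): clear
  midpoint (6,25/2) outside
  → clear
Obstacle 3 [(0,24) (3,13) (6,13) (11,24)]:
  edge (0,24)–(3,13): crosses AB
  edge (3,13)–(6,13): crosses AB
  edge (6,13)–(11,24): clear
  edge (11,24)–(0,24): clear
  → BLOCKED
Obstacle 4 [(2,11) (5,2) (9,11)]:
  edge (2,11)–(5,2): clear
  edge (5,2)–(9,11): crosses AB
  edge (9,11)–(2,11): crosses AB
  → BLOCKED

BLOCKED by obstacle 3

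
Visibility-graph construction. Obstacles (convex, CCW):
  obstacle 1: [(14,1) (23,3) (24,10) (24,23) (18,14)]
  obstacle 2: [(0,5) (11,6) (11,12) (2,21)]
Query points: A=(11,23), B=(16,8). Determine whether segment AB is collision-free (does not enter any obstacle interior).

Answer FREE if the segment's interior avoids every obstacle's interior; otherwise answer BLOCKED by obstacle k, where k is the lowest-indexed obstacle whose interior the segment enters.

Obstacle 1 [(14,1) (23,3) (24,10) (24,23) (18,14)]:
  edge (14,1)–(23,3): clear
  edge (23,3)–(24,10): clear
  edge (24,10)–(24,23): clear
  edge (24,23)–(18,14): clear
  edge (18,14)–(14,1): clear
  midpoint (27/2,31/2) outside
  → clear
Obstacle 2 [(0,5) (11,6) (11,12) (2,21)]:
  edge (0,5)–(11,6): clear
  edge (11,6)–(11,12): clear
  edge (11,12)–(2,21): clear
  edge (2,21)–(0,5): clear
  midpoint (27/2,31/2) outside
  → clear

FREE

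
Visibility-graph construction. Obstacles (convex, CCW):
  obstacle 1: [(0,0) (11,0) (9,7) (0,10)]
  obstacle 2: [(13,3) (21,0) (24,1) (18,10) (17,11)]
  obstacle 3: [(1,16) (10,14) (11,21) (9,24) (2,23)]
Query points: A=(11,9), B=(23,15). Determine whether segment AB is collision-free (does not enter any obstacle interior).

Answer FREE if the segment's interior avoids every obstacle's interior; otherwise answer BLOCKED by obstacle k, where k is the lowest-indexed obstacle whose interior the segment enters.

Obstacle 1 [(0,0) (11,0) (9,7) (0,10)]:
  edge (0,0)–(11,0): clear
  edge (11,0)–(9,7): clear
  edge (9,7)–(0,10): clear
  edge (0,10)–(0,0): clear
  midpoint (17,12) outside
  → clear
Obstacle 2 [(13,3) (21,0) (24,1) (18,10) (17,11)]:
  edge (13,3)–(21,0): clear
  edge (21,0)–(24,1): clear
  edge (24,1)–(18,10): clear
  edge (18,10)–(17,11): clear
  edge (17,11)–(13,3): clear
  midpoint (17,12) outside
  → clear
Obstacle 3 [(1,16) (10,14) (11,21) (9,24) (2,23)]:
  edge (1,16)–(10,14): clear
  edge (10,14)–(11,21): clear
  edge (11,21)–(9,24): clear
  edge (9,24)–(2,23): clear
  edge (2,23)–(1,16): clear
  midpoint (17,12) outside
  → clear

FREE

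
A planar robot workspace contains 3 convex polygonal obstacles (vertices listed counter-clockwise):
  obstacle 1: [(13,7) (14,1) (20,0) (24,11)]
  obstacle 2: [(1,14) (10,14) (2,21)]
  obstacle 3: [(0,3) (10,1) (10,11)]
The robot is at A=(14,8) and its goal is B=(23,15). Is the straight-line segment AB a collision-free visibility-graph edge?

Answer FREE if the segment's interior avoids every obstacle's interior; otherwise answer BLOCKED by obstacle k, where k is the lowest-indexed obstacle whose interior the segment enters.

FREE

Obstacle 1 [(13,7) (14,1) (20,0) (24,11)]:
  edge (13,7)–(14,1): clear
  edge (14,1)–(20,0): clear
  edge (20,0)–(24,11): clear
  edge (24,11)–(13,7): clear
  midpoint (37/2,23/2) outside
  → clear
Obstacle 2 [(1,14) (10,14) (2,21)]:
  edge (1,14)–(10,14): clear
  edge (10,14)–(2,21): clear
  edge (2,21)–(1,14): clear
  midpoint (37/2,23/2) outside
  → clear
Obstacle 3 [(0,3) (10,1) (10,11)]:
  edge (0,3)–(10,1): clear
  edge (10,1)–(10,11): clear
  edge (10,11)–(0,3): clear
  midpoint (37/2,23/2) outside
  → clear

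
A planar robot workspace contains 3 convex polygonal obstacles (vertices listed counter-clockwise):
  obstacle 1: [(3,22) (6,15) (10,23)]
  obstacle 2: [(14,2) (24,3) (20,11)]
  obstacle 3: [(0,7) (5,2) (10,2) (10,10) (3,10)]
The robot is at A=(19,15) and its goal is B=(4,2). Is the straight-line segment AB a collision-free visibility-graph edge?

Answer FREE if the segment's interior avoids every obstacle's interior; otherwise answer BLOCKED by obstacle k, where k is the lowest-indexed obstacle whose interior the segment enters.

BLOCKED by obstacle 3

Obstacle 1 [(3,22) (6,15) (10,23)]:
  edge (3,22)–(6,15): clear
  edge (6,15)–(10,23): clear
  edge (10,23)–(3,22): clear
  midpoint (23/2,17/2) outside
  → clear
Obstacle 2 [(14,2) (24,3) (20,11)]:
  edge (14,2)–(24,3): clear
  edge (24,3)–(20,11): clear
  edge (20,11)–(14,2): clear
  midpoint (23/2,17/2) outside
  → clear
Obstacle 3 [(0,7) (5,2) (10,2) (10,10) (3,10)]:
  edge (0,7)–(5,2): crosses AB
  edge (5,2)–(10,2): clear
  edge (10,2)–(10,10): crosses AB
  edge (10,10)–(3,10): clear
  edge (3,10)–(0,7): clear
  → BLOCKED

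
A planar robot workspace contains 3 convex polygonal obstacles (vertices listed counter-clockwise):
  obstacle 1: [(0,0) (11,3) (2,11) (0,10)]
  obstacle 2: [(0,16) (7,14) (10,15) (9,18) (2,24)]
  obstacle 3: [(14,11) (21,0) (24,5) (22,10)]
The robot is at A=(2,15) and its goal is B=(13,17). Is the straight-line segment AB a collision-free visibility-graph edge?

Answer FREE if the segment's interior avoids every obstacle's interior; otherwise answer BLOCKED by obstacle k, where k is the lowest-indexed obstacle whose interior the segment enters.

BLOCKED by obstacle 2

Obstacle 1 [(0,0) (11,3) (2,11) (0,10)]:
  edge (0,0)–(11,3): clear
  edge (11,3)–(2,11): clear
  edge (2,11)–(0,10): clear
  edge (0,10)–(0,0): clear
  midpoint (15/2,16) outside
  → clear
Obstacle 2 [(0,16) (7,14) (10,15) (9,18) (2,24)]:
  edge (0,16)–(7,14): crosses AB
  edge (7,14)–(10,15): clear
  edge (10,15)–(9,18): crosses AB
  edge (9,18)–(2,24): clear
  edge (2,24)–(0,16): clear
  → BLOCKED
Obstacle 3 [(14,11) (21,0) (24,5) (22,10)]:
  edge (14,11)–(21,0): clear
  edge (21,0)–(24,5): clear
  edge (24,5)–(22,10): clear
  edge (22,10)–(14,11): clear
  midpoint (15/2,16) outside
  → clear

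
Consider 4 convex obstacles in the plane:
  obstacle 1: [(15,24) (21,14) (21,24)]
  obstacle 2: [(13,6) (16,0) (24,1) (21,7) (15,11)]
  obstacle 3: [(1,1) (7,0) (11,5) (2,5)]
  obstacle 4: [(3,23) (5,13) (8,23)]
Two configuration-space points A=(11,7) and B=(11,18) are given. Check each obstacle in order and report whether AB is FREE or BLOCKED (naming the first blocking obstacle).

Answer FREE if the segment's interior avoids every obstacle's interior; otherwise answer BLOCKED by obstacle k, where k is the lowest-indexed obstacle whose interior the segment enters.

Obstacle 1 [(15,24) (21,14) (21,24)]:
  edge (15,24)–(21,14): clear
  edge (21,14)–(21,24): clear
  edge (21,24)–(15,24): clear
  midpoint (11,25/2) outside
  → clear
Obstacle 2 [(13,6) (16,0) (24,1) (21,7) (15,11)]:
  edge (13,6)–(16,0): clear
  edge (16,0)–(24,1): clear
  edge (24,1)–(21,7): clear
  edge (21,7)–(15,11): clear
  edge (15,11)–(13,6): clear
  midpoint (11,25/2) outside
  → clear
Obstacle 3 [(1,1) (7,0) (11,5) (2,5)]:
  edge (1,1)–(7,0): clear
  edge (7,0)–(11,5): clear
  edge (11,5)–(2,5): clear
  edge (2,5)–(1,1): clear
  midpoint (11,25/2) outside
  → clear
Obstacle 4 [(3,23) (5,13) (8,23)]:
  edge (3,23)–(5,13): clear
  edge (5,13)–(8,23): clear
  edge (8,23)–(3,23): clear
  midpoint (11,25/2) outside
  → clear

FREE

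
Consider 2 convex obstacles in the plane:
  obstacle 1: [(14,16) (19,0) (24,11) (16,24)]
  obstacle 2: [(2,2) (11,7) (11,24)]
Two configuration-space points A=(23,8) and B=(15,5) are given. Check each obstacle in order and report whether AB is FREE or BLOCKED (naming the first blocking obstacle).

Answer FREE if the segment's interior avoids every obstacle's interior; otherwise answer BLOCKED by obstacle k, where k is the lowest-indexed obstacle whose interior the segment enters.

Obstacle 1 [(14,16) (19,0) (24,11) (16,24)]:
  edge (14,16)–(19,0): crosses AB
  edge (19,0)–(24,11): crosses AB
  edge (24,11)–(16,24): clear
  edge (16,24)–(14,16): clear
  → BLOCKED
Obstacle 2 [(2,2) (11,7) (11,24)]:
  edge (2,2)–(11,7): clear
  edge (11,7)–(11,24): clear
  edge (11,24)–(2,2): clear
  midpoint (19,13/2) outside
  → clear

BLOCKED by obstacle 1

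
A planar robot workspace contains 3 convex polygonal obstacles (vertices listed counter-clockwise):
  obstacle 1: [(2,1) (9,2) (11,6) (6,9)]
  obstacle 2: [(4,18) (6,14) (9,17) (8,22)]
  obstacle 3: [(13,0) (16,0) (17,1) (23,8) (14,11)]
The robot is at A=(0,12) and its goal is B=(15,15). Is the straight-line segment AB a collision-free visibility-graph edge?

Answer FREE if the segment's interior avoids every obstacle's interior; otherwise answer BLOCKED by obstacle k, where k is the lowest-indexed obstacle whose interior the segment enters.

FREE

Obstacle 1 [(2,1) (9,2) (11,6) (6,9)]:
  edge (2,1)–(9,2): clear
  edge (9,2)–(11,6): clear
  edge (11,6)–(6,9): clear
  edge (6,9)–(2,1): clear
  midpoint (15/2,27/2) outside
  → clear
Obstacle 2 [(4,18) (6,14) (9,17) (8,22)]:
  edge (4,18)–(6,14): clear
  edge (6,14)–(9,17): clear
  edge (9,17)–(8,22): clear
  edge (8,22)–(4,18): clear
  midpoint (15/2,27/2) outside
  → clear
Obstacle 3 [(13,0) (16,0) (17,1) (23,8) (14,11)]:
  edge (13,0)–(16,0): clear
  edge (16,0)–(17,1): clear
  edge (17,1)–(23,8): clear
  edge (23,8)–(14,11): clear
  edge (14,11)–(13,0): clear
  midpoint (15/2,27/2) outside
  → clear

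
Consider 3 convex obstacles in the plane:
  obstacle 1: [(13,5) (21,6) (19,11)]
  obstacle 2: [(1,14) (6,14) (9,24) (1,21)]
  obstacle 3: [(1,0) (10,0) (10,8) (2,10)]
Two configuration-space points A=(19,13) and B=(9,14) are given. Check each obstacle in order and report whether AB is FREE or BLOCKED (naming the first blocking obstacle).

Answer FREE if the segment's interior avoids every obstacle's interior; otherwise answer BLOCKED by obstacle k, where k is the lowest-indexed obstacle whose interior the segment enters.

FREE

Obstacle 1 [(13,5) (21,6) (19,11)]:
  edge (13,5)–(21,6): clear
  edge (21,6)–(19,11): clear
  edge (19,11)–(13,5): clear
  midpoint (14,27/2) outside
  → clear
Obstacle 2 [(1,14) (6,14) (9,24) (1,21)]:
  edge (1,14)–(6,14): clear
  edge (6,14)–(9,24): clear
  edge (9,24)–(1,21): clear
  edge (1,21)–(1,14): clear
  midpoint (14,27/2) outside
  → clear
Obstacle 3 [(1,0) (10,0) (10,8) (2,10)]:
  edge (1,0)–(10,0): clear
  edge (10,0)–(10,8): clear
  edge (10,8)–(2,10): clear
  edge (2,10)–(1,0): clear
  midpoint (14,27/2) outside
  → clear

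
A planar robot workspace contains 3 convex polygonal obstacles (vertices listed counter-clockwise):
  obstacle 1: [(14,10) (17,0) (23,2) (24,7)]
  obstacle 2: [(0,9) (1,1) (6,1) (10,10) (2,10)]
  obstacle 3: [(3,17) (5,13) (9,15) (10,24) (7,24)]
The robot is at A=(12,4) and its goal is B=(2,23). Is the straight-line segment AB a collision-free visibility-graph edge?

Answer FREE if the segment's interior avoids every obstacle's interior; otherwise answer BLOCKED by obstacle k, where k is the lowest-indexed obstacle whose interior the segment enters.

BLOCKED by obstacle 2

Obstacle 1 [(14,10) (17,0) (23,2) (24,7)]:
  edge (14,10)–(17,0): clear
  edge (17,0)–(23,2): clear
  edge (23,2)–(24,7): clear
  edge (24,7)–(14,10): clear
  midpoint (7,27/2) outside
  → clear
Obstacle 2 [(0,9) (1,1) (6,1) (10,10) (2,10)]:
  edge (0,9)–(1,1): clear
  edge (1,1)–(6,1): clear
  edge (6,1)–(10,10): crosses AB
  edge (10,10)–(2,10): crosses AB
  edge (2,10)–(0,9): clear
  → BLOCKED
Obstacle 3 [(3,17) (5,13) (9,15) (10,24) (7,24)]:
  edge (3,17)–(5,13): clear
  edge (5,13)–(9,15): crosses AB
  edge (9,15)–(10,24): clear
  edge (10,24)–(7,24): clear
  edge (7,24)–(3,17): crosses AB
  → BLOCKED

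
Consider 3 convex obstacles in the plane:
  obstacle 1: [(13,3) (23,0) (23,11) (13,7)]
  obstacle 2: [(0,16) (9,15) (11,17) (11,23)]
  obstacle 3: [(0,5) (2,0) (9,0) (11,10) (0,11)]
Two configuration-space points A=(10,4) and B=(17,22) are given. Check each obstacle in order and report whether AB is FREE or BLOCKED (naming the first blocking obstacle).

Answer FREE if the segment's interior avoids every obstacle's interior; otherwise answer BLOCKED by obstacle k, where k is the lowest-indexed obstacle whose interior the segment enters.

FREE

Obstacle 1 [(13,3) (23,0) (23,11) (13,7)]:
  edge (13,3)–(23,0): clear
  edge (23,0)–(23,11): clear
  edge (23,11)–(13,7): clear
  edge (13,7)–(13,3): clear
  midpoint (27/2,13) outside
  → clear
Obstacle 2 [(0,16) (9,15) (11,17) (11,23)]:
  edge (0,16)–(9,15): clear
  edge (9,15)–(11,17): clear
  edge (11,17)–(11,23): clear
  edge (11,23)–(0,16): clear
  midpoint (27/2,13) outside
  → clear
Obstacle 3 [(0,5) (2,0) (9,0) (11,10) (0,11)]:
  edge (0,5)–(2,0): clear
  edge (2,0)–(9,0): clear
  edge (9,0)–(11,10): clear
  edge (11,10)–(0,11): clear
  edge (0,11)–(0,5): clear
  midpoint (27/2,13) outside
  → clear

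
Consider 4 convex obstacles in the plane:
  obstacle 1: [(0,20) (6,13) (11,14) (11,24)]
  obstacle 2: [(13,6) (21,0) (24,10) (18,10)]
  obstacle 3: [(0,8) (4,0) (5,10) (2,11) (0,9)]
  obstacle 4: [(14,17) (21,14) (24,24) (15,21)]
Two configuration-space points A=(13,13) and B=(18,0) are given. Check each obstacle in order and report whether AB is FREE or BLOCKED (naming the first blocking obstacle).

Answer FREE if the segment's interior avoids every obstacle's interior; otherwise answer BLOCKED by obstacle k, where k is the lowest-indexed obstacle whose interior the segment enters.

Obstacle 1 [(0,20) (6,13) (11,14) (11,24)]:
  edge (0,20)–(6,13): clear
  edge (6,13)–(11,14): clear
  edge (11,14)–(11,24): clear
  edge (11,24)–(0,20): clear
  midpoint (31/2,13/2) outside
  → clear
Obstacle 2 [(13,6) (21,0) (24,10) (18,10)]:
  edge (13,6)–(21,0): crosses AB
  edge (21,0)–(24,10): clear
  edge (24,10)–(18,10): clear
  edge (18,10)–(13,6): crosses AB
  → BLOCKED
Obstacle 3 [(0,8) (4,0) (5,10) (2,11) (0,9)]:
  edge (0,8)–(4,0): clear
  edge (4,0)–(5,10): clear
  edge (5,10)–(2,11): clear
  edge (2,11)–(0,9): clear
  edge (0,9)–(0,8): clear
  midpoint (31/2,13/2) outside
  → clear
Obstacle 4 [(14,17) (21,14) (24,24) (15,21)]:
  edge (14,17)–(21,14): clear
  edge (21,14)–(24,24): clear
  edge (24,24)–(15,21): clear
  edge (15,21)–(14,17): clear
  midpoint (31/2,13/2) outside
  → clear

BLOCKED by obstacle 2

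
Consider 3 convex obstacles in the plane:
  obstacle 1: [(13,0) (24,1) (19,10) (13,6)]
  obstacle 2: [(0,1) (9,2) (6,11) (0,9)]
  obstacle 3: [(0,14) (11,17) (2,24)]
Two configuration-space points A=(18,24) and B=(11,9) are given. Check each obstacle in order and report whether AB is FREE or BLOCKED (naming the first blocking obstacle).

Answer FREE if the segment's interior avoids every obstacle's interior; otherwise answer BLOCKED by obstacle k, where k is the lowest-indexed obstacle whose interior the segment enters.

FREE

Obstacle 1 [(13,0) (24,1) (19,10) (13,6)]:
  edge (13,0)–(24,1): clear
  edge (24,1)–(19,10): clear
  edge (19,10)–(13,6): clear
  edge (13,6)–(13,0): clear
  midpoint (29/2,33/2) outside
  → clear
Obstacle 2 [(0,1) (9,2) (6,11) (0,9)]:
  edge (0,1)–(9,2): clear
  edge (9,2)–(6,11): clear
  edge (6,11)–(0,9): clear
  edge (0,9)–(0,1): clear
  midpoint (29/2,33/2) outside
  → clear
Obstacle 3 [(0,14) (11,17) (2,24)]:
  edge (0,14)–(11,17): clear
  edge (11,17)–(2,24): clear
  edge (2,24)–(0,14): clear
  midpoint (29/2,33/2) outside
  → clear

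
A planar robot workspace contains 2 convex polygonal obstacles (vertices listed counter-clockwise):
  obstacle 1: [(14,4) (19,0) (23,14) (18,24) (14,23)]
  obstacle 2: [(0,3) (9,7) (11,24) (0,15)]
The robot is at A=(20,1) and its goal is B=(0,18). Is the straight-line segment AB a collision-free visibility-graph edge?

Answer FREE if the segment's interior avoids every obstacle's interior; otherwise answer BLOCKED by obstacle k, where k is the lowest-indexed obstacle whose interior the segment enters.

Obstacle 1 [(14,4) (19,0) (23,14) (18,24) (14,23)]:
  edge (14,4)–(19,0): clear
  edge (19,0)–(23,14): crosses AB
  edge (23,14)–(18,24): clear
  edge (18,24)–(14,23): clear
  edge (14,23)–(14,4): crosses AB
  → BLOCKED
Obstacle 2 [(0,3) (9,7) (11,24) (0,15)]:
  edge (0,3)–(9,7): clear
  edge (9,7)–(11,24): crosses AB
  edge (11,24)–(0,15): crosses AB
  edge (0,15)–(0,3): clear
  → BLOCKED

BLOCKED by obstacle 1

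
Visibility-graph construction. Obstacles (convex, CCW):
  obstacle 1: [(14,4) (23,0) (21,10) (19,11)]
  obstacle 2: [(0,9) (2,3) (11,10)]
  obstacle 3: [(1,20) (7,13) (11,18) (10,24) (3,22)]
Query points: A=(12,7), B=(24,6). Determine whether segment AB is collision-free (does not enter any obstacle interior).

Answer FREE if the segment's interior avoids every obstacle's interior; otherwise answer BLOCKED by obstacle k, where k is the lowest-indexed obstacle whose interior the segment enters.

Obstacle 1 [(14,4) (23,0) (21,10) (19,11)]:
  edge (14,4)–(23,0): clear
  edge (23,0)–(21,10): crosses AB
  edge (21,10)–(19,11): clear
  edge (19,11)–(14,4): crosses AB
  → BLOCKED
Obstacle 2 [(0,9) (2,3) (11,10)]:
  edge (0,9)–(2,3): clear
  edge (2,3)–(11,10): clear
  edge (11,10)–(0,9): clear
  midpoint (18,13/2) outside
  → clear
Obstacle 3 [(1,20) (7,13) (11,18) (10,24) (3,22)]:
  edge (1,20)–(7,13): clear
  edge (7,13)–(11,18): clear
  edge (11,18)–(10,24): clear
  edge (10,24)–(3,22): clear
  edge (3,22)–(1,20): clear
  midpoint (18,13/2) outside
  → clear

BLOCKED by obstacle 1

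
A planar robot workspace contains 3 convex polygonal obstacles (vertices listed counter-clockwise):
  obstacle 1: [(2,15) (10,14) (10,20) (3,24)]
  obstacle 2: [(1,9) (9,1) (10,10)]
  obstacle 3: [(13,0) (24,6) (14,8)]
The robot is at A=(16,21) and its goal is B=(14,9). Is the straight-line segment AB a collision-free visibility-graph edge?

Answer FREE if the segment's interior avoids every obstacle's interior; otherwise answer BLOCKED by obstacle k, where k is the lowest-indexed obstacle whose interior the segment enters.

FREE

Obstacle 1 [(2,15) (10,14) (10,20) (3,24)]:
  edge (2,15)–(10,14): clear
  edge (10,14)–(10,20): clear
  edge (10,20)–(3,24): clear
  edge (3,24)–(2,15): clear
  midpoint (15,15) outside
  → clear
Obstacle 2 [(1,9) (9,1) (10,10)]:
  edge (1,9)–(9,1): clear
  edge (9,1)–(10,10): clear
  edge (10,10)–(1,9): clear
  midpoint (15,15) outside
  → clear
Obstacle 3 [(13,0) (24,6) (14,8)]:
  edge (13,0)–(24,6): clear
  edge (24,6)–(14,8): clear
  edge (14,8)–(13,0): clear
  midpoint (15,15) outside
  → clear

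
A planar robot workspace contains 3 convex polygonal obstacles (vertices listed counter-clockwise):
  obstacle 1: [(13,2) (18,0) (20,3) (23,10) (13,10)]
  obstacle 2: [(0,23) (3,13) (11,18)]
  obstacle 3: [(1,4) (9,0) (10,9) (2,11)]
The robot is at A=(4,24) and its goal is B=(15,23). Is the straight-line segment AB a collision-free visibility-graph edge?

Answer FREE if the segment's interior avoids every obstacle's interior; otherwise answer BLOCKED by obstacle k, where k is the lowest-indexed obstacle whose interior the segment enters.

FREE

Obstacle 1 [(13,2) (18,0) (20,3) (23,10) (13,10)]:
  edge (13,2)–(18,0): clear
  edge (18,0)–(20,3): clear
  edge (20,3)–(23,10): clear
  edge (23,10)–(13,10): clear
  edge (13,10)–(13,2): clear
  midpoint (19/2,47/2) outside
  → clear
Obstacle 2 [(0,23) (3,13) (11,18)]:
  edge (0,23)–(3,13): clear
  edge (3,13)–(11,18): clear
  edge (11,18)–(0,23): clear
  midpoint (19/2,47/2) outside
  → clear
Obstacle 3 [(1,4) (9,0) (10,9) (2,11)]:
  edge (1,4)–(9,0): clear
  edge (9,0)–(10,9): clear
  edge (10,9)–(2,11): clear
  edge (2,11)–(1,4): clear
  midpoint (19/2,47/2) outside
  → clear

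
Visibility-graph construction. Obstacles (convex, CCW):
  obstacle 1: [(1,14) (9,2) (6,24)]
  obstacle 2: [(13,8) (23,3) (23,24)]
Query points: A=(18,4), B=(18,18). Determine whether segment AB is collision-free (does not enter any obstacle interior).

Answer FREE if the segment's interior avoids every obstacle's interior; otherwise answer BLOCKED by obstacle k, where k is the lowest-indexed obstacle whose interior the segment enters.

BLOCKED by obstacle 2

Obstacle 1 [(1,14) (9,2) (6,24)]:
  edge (1,14)–(9,2): clear
  edge (9,2)–(6,24): clear
  edge (6,24)–(1,14): clear
  midpoint (18,11) outside
  → clear
Obstacle 2 [(13,8) (23,3) (23,24)]:
  edge (13,8)–(23,3): crosses AB
  edge (23,3)–(23,24): clear
  edge (23,24)–(13,8): crosses AB
  → BLOCKED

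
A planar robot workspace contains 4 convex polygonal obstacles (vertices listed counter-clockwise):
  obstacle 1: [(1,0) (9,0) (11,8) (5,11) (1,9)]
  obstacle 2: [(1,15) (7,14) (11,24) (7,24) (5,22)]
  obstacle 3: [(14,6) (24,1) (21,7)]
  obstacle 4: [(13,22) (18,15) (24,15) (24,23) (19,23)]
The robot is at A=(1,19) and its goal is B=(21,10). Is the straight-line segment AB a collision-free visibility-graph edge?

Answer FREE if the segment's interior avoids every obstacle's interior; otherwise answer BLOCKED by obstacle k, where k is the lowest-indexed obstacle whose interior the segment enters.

BLOCKED by obstacle 2

Obstacle 1 [(1,0) (9,0) (11,8) (5,11) (1,9)]:
  edge (1,0)–(9,0): clear
  edge (9,0)–(11,8): clear
  edge (11,8)–(5,11): clear
  edge (5,11)–(1,9): clear
  edge (1,9)–(1,0): clear
  midpoint (11,29/2) outside
  → clear
Obstacle 2 [(1,15) (7,14) (11,24) (7,24) (5,22)]:
  edge (1,15)–(7,14): clear
  edge (7,14)–(11,24): crosses AB
  edge (11,24)–(7,24): clear
  edge (7,24)–(5,22): clear
  edge (5,22)–(1,15): crosses AB
  → BLOCKED
Obstacle 3 [(14,6) (24,1) (21,7)]:
  edge (14,6)–(24,1): clear
  edge (24,1)–(21,7): clear
  edge (21,7)–(14,6): clear
  midpoint (11,29/2) outside
  → clear
Obstacle 4 [(13,22) (18,15) (24,15) (24,23) (19,23)]:
  edge (13,22)–(18,15): clear
  edge (18,15)–(24,15): clear
  edge (24,15)–(24,23): clear
  edge (24,23)–(19,23): clear
  edge (19,23)–(13,22): clear
  midpoint (11,29/2) outside
  → clear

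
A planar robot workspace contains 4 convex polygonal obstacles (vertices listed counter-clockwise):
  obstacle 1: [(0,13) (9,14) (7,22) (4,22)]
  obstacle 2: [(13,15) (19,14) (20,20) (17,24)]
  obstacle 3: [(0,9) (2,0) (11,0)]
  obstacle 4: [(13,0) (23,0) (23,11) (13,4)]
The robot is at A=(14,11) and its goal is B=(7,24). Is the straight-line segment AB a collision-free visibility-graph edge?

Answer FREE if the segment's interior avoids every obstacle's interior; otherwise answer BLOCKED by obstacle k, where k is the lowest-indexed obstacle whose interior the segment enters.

Obstacle 1 [(0,13) (9,14) (7,22) (4,22)]:
  edge (0,13)–(9,14): clear
  edge (9,14)–(7,22): clear
  edge (7,22)–(4,22): clear
  edge (4,22)–(0,13): clear
  midpoint (21/2,35/2) outside
  → clear
Obstacle 2 [(13,15) (19,14) (20,20) (17,24)]:
  edge (13,15)–(19,14): clear
  edge (19,14)–(20,20): clear
  edge (20,20)–(17,24): clear
  edge (17,24)–(13,15): clear
  midpoint (21/2,35/2) outside
  → clear
Obstacle 3 [(0,9) (2,0) (11,0)]:
  edge (0,9)–(2,0): clear
  edge (2,0)–(11,0): clear
  edge (11,0)–(0,9): clear
  midpoint (21/2,35/2) outside
  → clear
Obstacle 4 [(13,0) (23,0) (23,11) (13,4)]:
  edge (13,0)–(23,0): clear
  edge (23,0)–(23,11): clear
  edge (23,11)–(13,4): clear
  edge (13,4)–(13,0): clear
  midpoint (21/2,35/2) outside
  → clear

FREE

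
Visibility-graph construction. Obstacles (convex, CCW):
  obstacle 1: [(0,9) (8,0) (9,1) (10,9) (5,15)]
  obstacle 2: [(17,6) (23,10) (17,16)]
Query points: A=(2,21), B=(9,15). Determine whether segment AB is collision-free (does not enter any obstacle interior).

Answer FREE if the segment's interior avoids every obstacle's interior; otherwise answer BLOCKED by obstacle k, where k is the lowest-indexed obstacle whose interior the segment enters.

Obstacle 1 [(0,9) (8,0) (9,1) (10,9) (5,15)]:
  edge (0,9)–(8,0): clear
  edge (8,0)–(9,1): clear
  edge (9,1)–(10,9): clear
  edge (10,9)–(5,15): clear
  edge (5,15)–(0,9): clear
  midpoint (11/2,18) outside
  → clear
Obstacle 2 [(17,6) (23,10) (17,16)]:
  edge (17,6)–(23,10): clear
  edge (23,10)–(17,16): clear
  edge (17,16)–(17,6): clear
  midpoint (11/2,18) outside
  → clear

FREE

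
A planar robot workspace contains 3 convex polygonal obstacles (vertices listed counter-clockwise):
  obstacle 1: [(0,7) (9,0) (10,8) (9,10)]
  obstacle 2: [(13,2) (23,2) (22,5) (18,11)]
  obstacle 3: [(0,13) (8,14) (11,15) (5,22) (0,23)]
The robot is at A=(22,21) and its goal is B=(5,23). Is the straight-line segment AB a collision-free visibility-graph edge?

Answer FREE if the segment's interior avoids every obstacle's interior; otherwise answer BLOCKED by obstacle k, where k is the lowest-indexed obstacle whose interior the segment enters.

FREE

Obstacle 1 [(0,7) (9,0) (10,8) (9,10)]:
  edge (0,7)–(9,0): clear
  edge (9,0)–(10,8): clear
  edge (10,8)–(9,10): clear
  edge (9,10)–(0,7): clear
  midpoint (27/2,22) outside
  → clear
Obstacle 2 [(13,2) (23,2) (22,5) (18,11)]:
  edge (13,2)–(23,2): clear
  edge (23,2)–(22,5): clear
  edge (22,5)–(18,11): clear
  edge (18,11)–(13,2): clear
  midpoint (27/2,22) outside
  → clear
Obstacle 3 [(0,13) (8,14) (11,15) (5,22) (0,23)]:
  edge (0,13)–(8,14): clear
  edge (8,14)–(11,15): clear
  edge (11,15)–(5,22): clear
  edge (5,22)–(0,23): clear
  edge (0,23)–(0,13): clear
  midpoint (27/2,22) outside
  → clear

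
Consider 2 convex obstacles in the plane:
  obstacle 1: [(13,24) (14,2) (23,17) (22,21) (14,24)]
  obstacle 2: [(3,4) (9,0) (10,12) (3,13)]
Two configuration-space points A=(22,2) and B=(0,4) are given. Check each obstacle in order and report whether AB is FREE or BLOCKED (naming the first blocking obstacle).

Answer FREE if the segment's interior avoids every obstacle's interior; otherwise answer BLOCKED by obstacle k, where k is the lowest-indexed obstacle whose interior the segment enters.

BLOCKED by obstacle 1

Obstacle 1 [(13,24) (14,2) (23,17) (22,21) (14,24)]:
  edge (13,24)–(14,2): crosses AB
  edge (14,2)–(23,17): crosses AB
  edge (23,17)–(22,21): clear
  edge (22,21)–(14,24): clear
  edge (14,24)–(13,24): clear
  → BLOCKED
Obstacle 2 [(3,4) (9,0) (10,12) (3,13)]:
  edge (3,4)–(9,0): crosses AB
  edge (9,0)–(10,12): crosses AB
  edge (10,12)–(3,13): clear
  edge (3,13)–(3,4): clear
  → BLOCKED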